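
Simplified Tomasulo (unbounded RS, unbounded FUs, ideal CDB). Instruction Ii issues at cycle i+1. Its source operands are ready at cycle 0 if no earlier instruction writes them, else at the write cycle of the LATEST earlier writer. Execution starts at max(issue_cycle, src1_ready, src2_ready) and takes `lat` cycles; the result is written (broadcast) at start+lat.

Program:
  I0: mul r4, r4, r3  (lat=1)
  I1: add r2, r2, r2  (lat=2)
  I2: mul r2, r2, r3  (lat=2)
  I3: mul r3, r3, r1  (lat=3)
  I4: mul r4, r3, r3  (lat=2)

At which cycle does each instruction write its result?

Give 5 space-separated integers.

Answer: 2 4 6 7 9

Derivation:
I0 mul r4: issue@1 deps=(None,None) exec_start@1 write@2
I1 add r2: issue@2 deps=(None,None) exec_start@2 write@4
I2 mul r2: issue@3 deps=(1,None) exec_start@4 write@6
I3 mul r3: issue@4 deps=(None,None) exec_start@4 write@7
I4 mul r4: issue@5 deps=(3,3) exec_start@7 write@9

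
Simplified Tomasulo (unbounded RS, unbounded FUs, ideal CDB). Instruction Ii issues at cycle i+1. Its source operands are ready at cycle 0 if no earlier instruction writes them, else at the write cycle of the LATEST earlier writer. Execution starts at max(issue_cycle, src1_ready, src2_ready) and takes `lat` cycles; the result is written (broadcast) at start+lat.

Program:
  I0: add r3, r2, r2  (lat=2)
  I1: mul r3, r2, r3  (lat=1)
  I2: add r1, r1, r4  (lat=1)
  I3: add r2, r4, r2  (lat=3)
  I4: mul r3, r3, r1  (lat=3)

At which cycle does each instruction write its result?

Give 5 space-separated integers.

Answer: 3 4 4 7 8

Derivation:
I0 add r3: issue@1 deps=(None,None) exec_start@1 write@3
I1 mul r3: issue@2 deps=(None,0) exec_start@3 write@4
I2 add r1: issue@3 deps=(None,None) exec_start@3 write@4
I3 add r2: issue@4 deps=(None,None) exec_start@4 write@7
I4 mul r3: issue@5 deps=(1,2) exec_start@5 write@8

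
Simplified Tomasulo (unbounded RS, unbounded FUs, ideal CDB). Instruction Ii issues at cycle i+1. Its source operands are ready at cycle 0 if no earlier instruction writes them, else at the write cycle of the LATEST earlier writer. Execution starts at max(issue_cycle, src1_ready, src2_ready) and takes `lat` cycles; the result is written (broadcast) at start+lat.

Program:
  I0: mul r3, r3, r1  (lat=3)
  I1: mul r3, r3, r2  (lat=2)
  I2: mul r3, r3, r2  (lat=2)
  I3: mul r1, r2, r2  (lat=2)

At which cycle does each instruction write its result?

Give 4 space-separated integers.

I0 mul r3: issue@1 deps=(None,None) exec_start@1 write@4
I1 mul r3: issue@2 deps=(0,None) exec_start@4 write@6
I2 mul r3: issue@3 deps=(1,None) exec_start@6 write@8
I3 mul r1: issue@4 deps=(None,None) exec_start@4 write@6

Answer: 4 6 8 6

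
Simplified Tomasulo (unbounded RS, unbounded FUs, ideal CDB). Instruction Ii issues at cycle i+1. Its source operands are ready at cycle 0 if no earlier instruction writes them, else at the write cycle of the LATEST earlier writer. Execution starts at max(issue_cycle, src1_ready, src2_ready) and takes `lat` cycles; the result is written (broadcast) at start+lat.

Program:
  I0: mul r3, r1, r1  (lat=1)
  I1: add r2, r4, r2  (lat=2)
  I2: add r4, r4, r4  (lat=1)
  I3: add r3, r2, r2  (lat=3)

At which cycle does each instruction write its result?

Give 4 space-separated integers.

Answer: 2 4 4 7

Derivation:
I0 mul r3: issue@1 deps=(None,None) exec_start@1 write@2
I1 add r2: issue@2 deps=(None,None) exec_start@2 write@4
I2 add r4: issue@3 deps=(None,None) exec_start@3 write@4
I3 add r3: issue@4 deps=(1,1) exec_start@4 write@7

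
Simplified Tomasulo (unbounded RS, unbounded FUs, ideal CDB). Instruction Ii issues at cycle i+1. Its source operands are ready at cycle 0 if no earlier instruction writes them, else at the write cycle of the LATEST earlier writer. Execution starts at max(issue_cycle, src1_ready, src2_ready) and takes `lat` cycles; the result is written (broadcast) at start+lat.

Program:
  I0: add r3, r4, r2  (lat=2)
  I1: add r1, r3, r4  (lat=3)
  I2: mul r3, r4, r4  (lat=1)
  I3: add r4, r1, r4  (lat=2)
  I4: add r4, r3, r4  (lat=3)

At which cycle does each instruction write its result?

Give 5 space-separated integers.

Answer: 3 6 4 8 11

Derivation:
I0 add r3: issue@1 deps=(None,None) exec_start@1 write@3
I1 add r1: issue@2 deps=(0,None) exec_start@3 write@6
I2 mul r3: issue@3 deps=(None,None) exec_start@3 write@4
I3 add r4: issue@4 deps=(1,None) exec_start@6 write@8
I4 add r4: issue@5 deps=(2,3) exec_start@8 write@11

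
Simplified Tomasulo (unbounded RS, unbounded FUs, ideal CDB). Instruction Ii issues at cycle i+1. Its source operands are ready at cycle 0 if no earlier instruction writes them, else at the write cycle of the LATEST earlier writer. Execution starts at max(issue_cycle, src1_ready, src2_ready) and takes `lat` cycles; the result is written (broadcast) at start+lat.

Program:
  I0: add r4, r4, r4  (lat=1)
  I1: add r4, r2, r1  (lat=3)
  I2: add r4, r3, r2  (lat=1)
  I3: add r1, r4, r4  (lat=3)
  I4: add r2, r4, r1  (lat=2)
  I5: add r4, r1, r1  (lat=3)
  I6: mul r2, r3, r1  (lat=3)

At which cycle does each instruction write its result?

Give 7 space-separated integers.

Answer: 2 5 4 7 9 10 10

Derivation:
I0 add r4: issue@1 deps=(None,None) exec_start@1 write@2
I1 add r4: issue@2 deps=(None,None) exec_start@2 write@5
I2 add r4: issue@3 deps=(None,None) exec_start@3 write@4
I3 add r1: issue@4 deps=(2,2) exec_start@4 write@7
I4 add r2: issue@5 deps=(2,3) exec_start@7 write@9
I5 add r4: issue@6 deps=(3,3) exec_start@7 write@10
I6 mul r2: issue@7 deps=(None,3) exec_start@7 write@10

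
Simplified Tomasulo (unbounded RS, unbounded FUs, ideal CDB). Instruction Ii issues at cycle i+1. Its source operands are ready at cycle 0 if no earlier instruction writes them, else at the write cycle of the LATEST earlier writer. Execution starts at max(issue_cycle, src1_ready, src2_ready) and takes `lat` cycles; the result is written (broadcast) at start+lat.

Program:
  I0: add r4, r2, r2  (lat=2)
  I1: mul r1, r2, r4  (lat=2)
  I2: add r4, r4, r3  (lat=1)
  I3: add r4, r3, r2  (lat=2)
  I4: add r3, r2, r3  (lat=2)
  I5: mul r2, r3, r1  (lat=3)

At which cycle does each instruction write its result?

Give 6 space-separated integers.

I0 add r4: issue@1 deps=(None,None) exec_start@1 write@3
I1 mul r1: issue@2 deps=(None,0) exec_start@3 write@5
I2 add r4: issue@3 deps=(0,None) exec_start@3 write@4
I3 add r4: issue@4 deps=(None,None) exec_start@4 write@6
I4 add r3: issue@5 deps=(None,None) exec_start@5 write@7
I5 mul r2: issue@6 deps=(4,1) exec_start@7 write@10

Answer: 3 5 4 6 7 10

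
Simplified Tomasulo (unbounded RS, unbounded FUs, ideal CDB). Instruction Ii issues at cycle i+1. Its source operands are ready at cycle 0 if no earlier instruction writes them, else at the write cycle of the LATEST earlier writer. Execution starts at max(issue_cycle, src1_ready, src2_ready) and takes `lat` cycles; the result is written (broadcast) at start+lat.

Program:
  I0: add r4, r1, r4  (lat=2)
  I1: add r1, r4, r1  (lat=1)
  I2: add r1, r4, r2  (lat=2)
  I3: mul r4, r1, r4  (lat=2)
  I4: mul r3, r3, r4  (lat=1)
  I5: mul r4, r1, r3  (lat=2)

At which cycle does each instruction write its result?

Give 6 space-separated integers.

I0 add r4: issue@1 deps=(None,None) exec_start@1 write@3
I1 add r1: issue@2 deps=(0,None) exec_start@3 write@4
I2 add r1: issue@3 deps=(0,None) exec_start@3 write@5
I3 mul r4: issue@4 deps=(2,0) exec_start@5 write@7
I4 mul r3: issue@5 deps=(None,3) exec_start@7 write@8
I5 mul r4: issue@6 deps=(2,4) exec_start@8 write@10

Answer: 3 4 5 7 8 10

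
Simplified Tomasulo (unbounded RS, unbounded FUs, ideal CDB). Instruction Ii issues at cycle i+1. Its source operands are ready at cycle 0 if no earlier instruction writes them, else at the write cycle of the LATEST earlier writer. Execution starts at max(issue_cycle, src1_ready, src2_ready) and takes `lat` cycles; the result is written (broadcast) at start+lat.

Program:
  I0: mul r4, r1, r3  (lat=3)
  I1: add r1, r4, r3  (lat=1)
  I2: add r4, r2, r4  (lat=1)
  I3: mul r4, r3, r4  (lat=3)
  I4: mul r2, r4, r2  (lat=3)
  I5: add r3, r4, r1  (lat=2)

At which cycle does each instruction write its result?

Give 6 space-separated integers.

I0 mul r4: issue@1 deps=(None,None) exec_start@1 write@4
I1 add r1: issue@2 deps=(0,None) exec_start@4 write@5
I2 add r4: issue@3 deps=(None,0) exec_start@4 write@5
I3 mul r4: issue@4 deps=(None,2) exec_start@5 write@8
I4 mul r2: issue@5 deps=(3,None) exec_start@8 write@11
I5 add r3: issue@6 deps=(3,1) exec_start@8 write@10

Answer: 4 5 5 8 11 10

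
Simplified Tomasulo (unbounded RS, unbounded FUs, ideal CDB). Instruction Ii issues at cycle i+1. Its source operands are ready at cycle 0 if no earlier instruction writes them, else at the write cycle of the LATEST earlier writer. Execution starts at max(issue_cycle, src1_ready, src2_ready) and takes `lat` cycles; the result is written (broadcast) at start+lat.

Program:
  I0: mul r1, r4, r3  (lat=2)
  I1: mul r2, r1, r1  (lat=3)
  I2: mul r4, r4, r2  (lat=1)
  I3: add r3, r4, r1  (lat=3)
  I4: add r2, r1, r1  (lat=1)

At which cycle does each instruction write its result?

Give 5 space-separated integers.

Answer: 3 6 7 10 6

Derivation:
I0 mul r1: issue@1 deps=(None,None) exec_start@1 write@3
I1 mul r2: issue@2 deps=(0,0) exec_start@3 write@6
I2 mul r4: issue@3 deps=(None,1) exec_start@6 write@7
I3 add r3: issue@4 deps=(2,0) exec_start@7 write@10
I4 add r2: issue@5 deps=(0,0) exec_start@5 write@6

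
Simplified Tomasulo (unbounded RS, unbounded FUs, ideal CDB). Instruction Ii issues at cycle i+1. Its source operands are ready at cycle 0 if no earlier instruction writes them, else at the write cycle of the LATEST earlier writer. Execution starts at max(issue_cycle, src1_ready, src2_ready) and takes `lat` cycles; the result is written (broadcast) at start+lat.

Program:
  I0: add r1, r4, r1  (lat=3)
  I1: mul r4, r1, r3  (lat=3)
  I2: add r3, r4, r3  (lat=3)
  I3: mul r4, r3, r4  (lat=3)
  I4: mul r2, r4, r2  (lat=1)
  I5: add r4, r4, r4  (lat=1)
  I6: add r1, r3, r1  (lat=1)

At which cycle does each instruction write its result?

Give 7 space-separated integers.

I0 add r1: issue@1 deps=(None,None) exec_start@1 write@4
I1 mul r4: issue@2 deps=(0,None) exec_start@4 write@7
I2 add r3: issue@3 deps=(1,None) exec_start@7 write@10
I3 mul r4: issue@4 deps=(2,1) exec_start@10 write@13
I4 mul r2: issue@5 deps=(3,None) exec_start@13 write@14
I5 add r4: issue@6 deps=(3,3) exec_start@13 write@14
I6 add r1: issue@7 deps=(2,0) exec_start@10 write@11

Answer: 4 7 10 13 14 14 11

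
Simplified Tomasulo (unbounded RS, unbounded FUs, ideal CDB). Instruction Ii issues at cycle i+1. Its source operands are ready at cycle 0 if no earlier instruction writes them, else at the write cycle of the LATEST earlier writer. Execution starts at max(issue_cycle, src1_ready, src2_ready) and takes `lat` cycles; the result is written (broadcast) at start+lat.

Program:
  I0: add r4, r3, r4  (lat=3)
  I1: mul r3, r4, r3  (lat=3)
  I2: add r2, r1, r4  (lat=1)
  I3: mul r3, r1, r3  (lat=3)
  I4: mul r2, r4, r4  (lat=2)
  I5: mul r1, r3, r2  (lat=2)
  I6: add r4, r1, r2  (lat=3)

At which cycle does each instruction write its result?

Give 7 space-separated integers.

Answer: 4 7 5 10 7 12 15

Derivation:
I0 add r4: issue@1 deps=(None,None) exec_start@1 write@4
I1 mul r3: issue@2 deps=(0,None) exec_start@4 write@7
I2 add r2: issue@3 deps=(None,0) exec_start@4 write@5
I3 mul r3: issue@4 deps=(None,1) exec_start@7 write@10
I4 mul r2: issue@5 deps=(0,0) exec_start@5 write@7
I5 mul r1: issue@6 deps=(3,4) exec_start@10 write@12
I6 add r4: issue@7 deps=(5,4) exec_start@12 write@15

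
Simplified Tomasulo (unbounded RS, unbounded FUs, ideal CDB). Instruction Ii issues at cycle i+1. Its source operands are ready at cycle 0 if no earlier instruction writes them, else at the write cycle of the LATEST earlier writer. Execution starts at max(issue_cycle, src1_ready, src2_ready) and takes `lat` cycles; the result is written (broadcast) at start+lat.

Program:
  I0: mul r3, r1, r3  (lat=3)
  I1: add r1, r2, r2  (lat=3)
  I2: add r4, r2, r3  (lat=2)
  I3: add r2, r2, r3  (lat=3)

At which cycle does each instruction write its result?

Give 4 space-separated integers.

Answer: 4 5 6 7

Derivation:
I0 mul r3: issue@1 deps=(None,None) exec_start@1 write@4
I1 add r1: issue@2 deps=(None,None) exec_start@2 write@5
I2 add r4: issue@3 deps=(None,0) exec_start@4 write@6
I3 add r2: issue@4 deps=(None,0) exec_start@4 write@7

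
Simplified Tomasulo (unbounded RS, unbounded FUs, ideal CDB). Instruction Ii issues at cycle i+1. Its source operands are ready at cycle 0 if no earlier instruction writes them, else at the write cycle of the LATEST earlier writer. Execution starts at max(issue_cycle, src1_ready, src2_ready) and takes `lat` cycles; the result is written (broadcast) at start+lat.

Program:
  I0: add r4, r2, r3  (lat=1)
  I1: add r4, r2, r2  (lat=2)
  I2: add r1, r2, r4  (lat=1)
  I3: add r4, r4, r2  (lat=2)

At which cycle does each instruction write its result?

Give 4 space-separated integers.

I0 add r4: issue@1 deps=(None,None) exec_start@1 write@2
I1 add r4: issue@2 deps=(None,None) exec_start@2 write@4
I2 add r1: issue@3 deps=(None,1) exec_start@4 write@5
I3 add r4: issue@4 deps=(1,None) exec_start@4 write@6

Answer: 2 4 5 6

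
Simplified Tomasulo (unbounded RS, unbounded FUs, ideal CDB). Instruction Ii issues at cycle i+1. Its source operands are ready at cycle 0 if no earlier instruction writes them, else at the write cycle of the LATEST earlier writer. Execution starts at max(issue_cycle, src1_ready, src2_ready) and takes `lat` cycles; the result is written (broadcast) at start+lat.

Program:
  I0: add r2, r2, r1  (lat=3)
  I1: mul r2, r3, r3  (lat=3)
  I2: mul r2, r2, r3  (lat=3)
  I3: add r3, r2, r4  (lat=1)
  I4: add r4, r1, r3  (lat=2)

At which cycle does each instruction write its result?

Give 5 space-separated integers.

I0 add r2: issue@1 deps=(None,None) exec_start@1 write@4
I1 mul r2: issue@2 deps=(None,None) exec_start@2 write@5
I2 mul r2: issue@3 deps=(1,None) exec_start@5 write@8
I3 add r3: issue@4 deps=(2,None) exec_start@8 write@9
I4 add r4: issue@5 deps=(None,3) exec_start@9 write@11

Answer: 4 5 8 9 11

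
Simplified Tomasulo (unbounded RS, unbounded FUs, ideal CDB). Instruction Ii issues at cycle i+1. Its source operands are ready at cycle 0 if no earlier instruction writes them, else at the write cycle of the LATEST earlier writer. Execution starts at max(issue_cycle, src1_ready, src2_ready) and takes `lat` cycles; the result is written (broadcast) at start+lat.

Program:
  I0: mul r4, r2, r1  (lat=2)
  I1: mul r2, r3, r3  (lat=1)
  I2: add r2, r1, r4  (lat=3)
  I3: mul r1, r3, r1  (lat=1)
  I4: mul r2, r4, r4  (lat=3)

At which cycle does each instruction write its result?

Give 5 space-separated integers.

Answer: 3 3 6 5 8

Derivation:
I0 mul r4: issue@1 deps=(None,None) exec_start@1 write@3
I1 mul r2: issue@2 deps=(None,None) exec_start@2 write@3
I2 add r2: issue@3 deps=(None,0) exec_start@3 write@6
I3 mul r1: issue@4 deps=(None,None) exec_start@4 write@5
I4 mul r2: issue@5 deps=(0,0) exec_start@5 write@8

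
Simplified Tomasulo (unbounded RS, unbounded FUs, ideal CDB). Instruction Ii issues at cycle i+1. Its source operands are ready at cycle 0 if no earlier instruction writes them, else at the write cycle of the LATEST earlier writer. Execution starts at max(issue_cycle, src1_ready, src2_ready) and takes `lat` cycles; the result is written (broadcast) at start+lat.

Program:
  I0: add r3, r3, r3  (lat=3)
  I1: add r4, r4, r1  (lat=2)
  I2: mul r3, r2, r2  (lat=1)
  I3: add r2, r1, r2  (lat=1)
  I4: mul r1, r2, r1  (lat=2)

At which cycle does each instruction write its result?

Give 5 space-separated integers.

Answer: 4 4 4 5 7

Derivation:
I0 add r3: issue@1 deps=(None,None) exec_start@1 write@4
I1 add r4: issue@2 deps=(None,None) exec_start@2 write@4
I2 mul r3: issue@3 deps=(None,None) exec_start@3 write@4
I3 add r2: issue@4 deps=(None,None) exec_start@4 write@5
I4 mul r1: issue@5 deps=(3,None) exec_start@5 write@7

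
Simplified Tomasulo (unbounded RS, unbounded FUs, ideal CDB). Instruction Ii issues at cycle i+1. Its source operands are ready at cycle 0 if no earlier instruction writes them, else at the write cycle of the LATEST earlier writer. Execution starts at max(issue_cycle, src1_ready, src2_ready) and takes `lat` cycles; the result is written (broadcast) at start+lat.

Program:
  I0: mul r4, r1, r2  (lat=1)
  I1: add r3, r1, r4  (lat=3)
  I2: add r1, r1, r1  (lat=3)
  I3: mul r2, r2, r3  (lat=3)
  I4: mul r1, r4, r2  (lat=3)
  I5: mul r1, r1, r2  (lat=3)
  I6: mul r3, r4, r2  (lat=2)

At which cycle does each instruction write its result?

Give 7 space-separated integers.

I0 mul r4: issue@1 deps=(None,None) exec_start@1 write@2
I1 add r3: issue@2 deps=(None,0) exec_start@2 write@5
I2 add r1: issue@3 deps=(None,None) exec_start@3 write@6
I3 mul r2: issue@4 deps=(None,1) exec_start@5 write@8
I4 mul r1: issue@5 deps=(0,3) exec_start@8 write@11
I5 mul r1: issue@6 deps=(4,3) exec_start@11 write@14
I6 mul r3: issue@7 deps=(0,3) exec_start@8 write@10

Answer: 2 5 6 8 11 14 10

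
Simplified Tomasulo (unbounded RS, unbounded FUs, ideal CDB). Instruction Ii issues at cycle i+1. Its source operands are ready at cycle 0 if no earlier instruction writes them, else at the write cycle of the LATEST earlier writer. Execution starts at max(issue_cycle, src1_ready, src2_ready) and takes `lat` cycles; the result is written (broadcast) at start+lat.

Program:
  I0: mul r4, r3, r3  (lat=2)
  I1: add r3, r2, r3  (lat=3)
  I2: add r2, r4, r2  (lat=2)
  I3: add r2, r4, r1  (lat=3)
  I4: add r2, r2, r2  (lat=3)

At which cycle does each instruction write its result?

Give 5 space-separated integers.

Answer: 3 5 5 7 10

Derivation:
I0 mul r4: issue@1 deps=(None,None) exec_start@1 write@3
I1 add r3: issue@2 deps=(None,None) exec_start@2 write@5
I2 add r2: issue@3 deps=(0,None) exec_start@3 write@5
I3 add r2: issue@4 deps=(0,None) exec_start@4 write@7
I4 add r2: issue@5 deps=(3,3) exec_start@7 write@10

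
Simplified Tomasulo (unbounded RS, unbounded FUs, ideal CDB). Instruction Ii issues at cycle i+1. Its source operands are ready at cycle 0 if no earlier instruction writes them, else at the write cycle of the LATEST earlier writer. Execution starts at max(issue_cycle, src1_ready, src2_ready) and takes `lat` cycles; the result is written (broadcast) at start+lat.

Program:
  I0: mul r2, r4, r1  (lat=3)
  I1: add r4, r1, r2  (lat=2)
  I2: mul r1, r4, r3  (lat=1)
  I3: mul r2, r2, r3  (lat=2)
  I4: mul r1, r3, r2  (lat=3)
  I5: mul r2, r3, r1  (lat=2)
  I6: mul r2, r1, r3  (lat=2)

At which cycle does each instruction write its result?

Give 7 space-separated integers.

Answer: 4 6 7 6 9 11 11

Derivation:
I0 mul r2: issue@1 deps=(None,None) exec_start@1 write@4
I1 add r4: issue@2 deps=(None,0) exec_start@4 write@6
I2 mul r1: issue@3 deps=(1,None) exec_start@6 write@7
I3 mul r2: issue@4 deps=(0,None) exec_start@4 write@6
I4 mul r1: issue@5 deps=(None,3) exec_start@6 write@9
I5 mul r2: issue@6 deps=(None,4) exec_start@9 write@11
I6 mul r2: issue@7 deps=(4,None) exec_start@9 write@11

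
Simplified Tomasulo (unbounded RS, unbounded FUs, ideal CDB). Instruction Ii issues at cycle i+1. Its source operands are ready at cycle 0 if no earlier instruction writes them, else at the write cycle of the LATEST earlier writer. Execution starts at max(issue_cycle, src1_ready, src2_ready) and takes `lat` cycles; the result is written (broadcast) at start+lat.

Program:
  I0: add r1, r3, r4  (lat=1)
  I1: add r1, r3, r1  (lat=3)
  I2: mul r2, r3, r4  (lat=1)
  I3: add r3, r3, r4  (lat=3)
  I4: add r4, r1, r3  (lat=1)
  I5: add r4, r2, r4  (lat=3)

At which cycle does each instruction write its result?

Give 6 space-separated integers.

I0 add r1: issue@1 deps=(None,None) exec_start@1 write@2
I1 add r1: issue@2 deps=(None,0) exec_start@2 write@5
I2 mul r2: issue@3 deps=(None,None) exec_start@3 write@4
I3 add r3: issue@4 deps=(None,None) exec_start@4 write@7
I4 add r4: issue@5 deps=(1,3) exec_start@7 write@8
I5 add r4: issue@6 deps=(2,4) exec_start@8 write@11

Answer: 2 5 4 7 8 11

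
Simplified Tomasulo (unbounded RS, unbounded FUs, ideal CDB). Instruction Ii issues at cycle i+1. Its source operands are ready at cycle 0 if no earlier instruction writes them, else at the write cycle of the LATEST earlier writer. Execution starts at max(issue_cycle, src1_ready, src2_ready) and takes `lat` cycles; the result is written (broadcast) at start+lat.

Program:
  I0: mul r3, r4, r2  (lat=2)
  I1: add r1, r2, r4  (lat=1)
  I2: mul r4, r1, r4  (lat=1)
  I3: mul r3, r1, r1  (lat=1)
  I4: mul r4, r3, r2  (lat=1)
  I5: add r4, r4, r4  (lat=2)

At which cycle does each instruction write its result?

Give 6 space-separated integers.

I0 mul r3: issue@1 deps=(None,None) exec_start@1 write@3
I1 add r1: issue@2 deps=(None,None) exec_start@2 write@3
I2 mul r4: issue@3 deps=(1,None) exec_start@3 write@4
I3 mul r3: issue@4 deps=(1,1) exec_start@4 write@5
I4 mul r4: issue@5 deps=(3,None) exec_start@5 write@6
I5 add r4: issue@6 deps=(4,4) exec_start@6 write@8

Answer: 3 3 4 5 6 8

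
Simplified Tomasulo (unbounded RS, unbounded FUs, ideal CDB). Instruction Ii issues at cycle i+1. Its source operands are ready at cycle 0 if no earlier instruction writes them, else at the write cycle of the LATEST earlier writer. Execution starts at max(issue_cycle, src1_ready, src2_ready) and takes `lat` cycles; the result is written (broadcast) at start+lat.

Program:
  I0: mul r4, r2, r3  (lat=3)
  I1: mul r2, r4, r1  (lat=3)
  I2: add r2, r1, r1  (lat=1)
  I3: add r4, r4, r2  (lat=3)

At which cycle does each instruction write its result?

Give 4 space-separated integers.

I0 mul r4: issue@1 deps=(None,None) exec_start@1 write@4
I1 mul r2: issue@2 deps=(0,None) exec_start@4 write@7
I2 add r2: issue@3 deps=(None,None) exec_start@3 write@4
I3 add r4: issue@4 deps=(0,2) exec_start@4 write@7

Answer: 4 7 4 7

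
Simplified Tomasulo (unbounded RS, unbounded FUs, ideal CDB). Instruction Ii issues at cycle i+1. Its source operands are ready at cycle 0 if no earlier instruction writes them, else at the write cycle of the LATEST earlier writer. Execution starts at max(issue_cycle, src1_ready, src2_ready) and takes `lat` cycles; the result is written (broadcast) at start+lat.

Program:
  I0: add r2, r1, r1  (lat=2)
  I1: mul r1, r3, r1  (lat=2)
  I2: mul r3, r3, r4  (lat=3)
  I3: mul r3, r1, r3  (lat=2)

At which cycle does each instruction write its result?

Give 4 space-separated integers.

Answer: 3 4 6 8

Derivation:
I0 add r2: issue@1 deps=(None,None) exec_start@1 write@3
I1 mul r1: issue@2 deps=(None,None) exec_start@2 write@4
I2 mul r3: issue@3 deps=(None,None) exec_start@3 write@6
I3 mul r3: issue@4 deps=(1,2) exec_start@6 write@8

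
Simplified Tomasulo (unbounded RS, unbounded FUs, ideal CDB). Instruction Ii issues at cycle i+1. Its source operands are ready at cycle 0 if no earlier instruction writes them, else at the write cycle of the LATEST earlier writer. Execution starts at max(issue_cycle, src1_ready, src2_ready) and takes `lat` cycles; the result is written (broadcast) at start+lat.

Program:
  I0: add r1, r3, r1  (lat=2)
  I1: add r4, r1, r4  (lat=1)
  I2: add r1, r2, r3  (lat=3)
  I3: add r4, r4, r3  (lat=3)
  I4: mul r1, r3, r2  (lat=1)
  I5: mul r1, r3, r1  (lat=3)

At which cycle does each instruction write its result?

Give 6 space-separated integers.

I0 add r1: issue@1 deps=(None,None) exec_start@1 write@3
I1 add r4: issue@2 deps=(0,None) exec_start@3 write@4
I2 add r1: issue@3 deps=(None,None) exec_start@3 write@6
I3 add r4: issue@4 deps=(1,None) exec_start@4 write@7
I4 mul r1: issue@5 deps=(None,None) exec_start@5 write@6
I5 mul r1: issue@6 deps=(None,4) exec_start@6 write@9

Answer: 3 4 6 7 6 9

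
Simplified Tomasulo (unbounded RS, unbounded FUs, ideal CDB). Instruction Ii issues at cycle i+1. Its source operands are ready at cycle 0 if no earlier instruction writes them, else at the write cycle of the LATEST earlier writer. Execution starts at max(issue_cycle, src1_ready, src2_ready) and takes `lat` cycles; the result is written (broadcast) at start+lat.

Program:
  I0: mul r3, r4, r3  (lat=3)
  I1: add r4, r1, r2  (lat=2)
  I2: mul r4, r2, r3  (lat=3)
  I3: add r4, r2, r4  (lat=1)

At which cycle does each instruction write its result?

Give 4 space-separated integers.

I0 mul r3: issue@1 deps=(None,None) exec_start@1 write@4
I1 add r4: issue@2 deps=(None,None) exec_start@2 write@4
I2 mul r4: issue@3 deps=(None,0) exec_start@4 write@7
I3 add r4: issue@4 deps=(None,2) exec_start@7 write@8

Answer: 4 4 7 8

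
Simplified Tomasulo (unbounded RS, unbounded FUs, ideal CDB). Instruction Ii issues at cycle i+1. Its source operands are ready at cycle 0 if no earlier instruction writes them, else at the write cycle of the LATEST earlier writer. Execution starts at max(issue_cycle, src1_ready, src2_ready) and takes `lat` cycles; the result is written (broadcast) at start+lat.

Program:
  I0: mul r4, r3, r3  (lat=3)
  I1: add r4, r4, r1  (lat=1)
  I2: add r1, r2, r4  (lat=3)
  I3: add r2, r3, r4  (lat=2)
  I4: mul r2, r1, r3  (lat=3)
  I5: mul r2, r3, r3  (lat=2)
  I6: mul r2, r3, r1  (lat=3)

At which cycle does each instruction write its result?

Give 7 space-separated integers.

Answer: 4 5 8 7 11 8 11

Derivation:
I0 mul r4: issue@1 deps=(None,None) exec_start@1 write@4
I1 add r4: issue@2 deps=(0,None) exec_start@4 write@5
I2 add r1: issue@3 deps=(None,1) exec_start@5 write@8
I3 add r2: issue@4 deps=(None,1) exec_start@5 write@7
I4 mul r2: issue@5 deps=(2,None) exec_start@8 write@11
I5 mul r2: issue@6 deps=(None,None) exec_start@6 write@8
I6 mul r2: issue@7 deps=(None,2) exec_start@8 write@11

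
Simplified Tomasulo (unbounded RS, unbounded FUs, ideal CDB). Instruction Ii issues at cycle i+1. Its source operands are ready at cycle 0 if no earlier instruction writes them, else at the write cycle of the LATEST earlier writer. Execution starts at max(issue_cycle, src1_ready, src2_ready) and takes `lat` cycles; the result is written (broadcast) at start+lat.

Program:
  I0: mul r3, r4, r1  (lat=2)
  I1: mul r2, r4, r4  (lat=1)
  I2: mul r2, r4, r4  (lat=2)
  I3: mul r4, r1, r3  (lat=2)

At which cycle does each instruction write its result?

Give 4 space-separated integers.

Answer: 3 3 5 6

Derivation:
I0 mul r3: issue@1 deps=(None,None) exec_start@1 write@3
I1 mul r2: issue@2 deps=(None,None) exec_start@2 write@3
I2 mul r2: issue@3 deps=(None,None) exec_start@3 write@5
I3 mul r4: issue@4 deps=(None,0) exec_start@4 write@6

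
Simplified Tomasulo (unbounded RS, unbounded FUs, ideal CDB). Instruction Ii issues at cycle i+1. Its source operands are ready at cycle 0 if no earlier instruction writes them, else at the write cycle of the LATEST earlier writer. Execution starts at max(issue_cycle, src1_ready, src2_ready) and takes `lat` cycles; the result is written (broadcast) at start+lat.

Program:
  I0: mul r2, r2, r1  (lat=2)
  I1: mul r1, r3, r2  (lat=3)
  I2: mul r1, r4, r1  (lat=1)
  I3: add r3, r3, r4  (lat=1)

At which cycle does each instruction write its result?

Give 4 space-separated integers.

Answer: 3 6 7 5

Derivation:
I0 mul r2: issue@1 deps=(None,None) exec_start@1 write@3
I1 mul r1: issue@2 deps=(None,0) exec_start@3 write@6
I2 mul r1: issue@3 deps=(None,1) exec_start@6 write@7
I3 add r3: issue@4 deps=(None,None) exec_start@4 write@5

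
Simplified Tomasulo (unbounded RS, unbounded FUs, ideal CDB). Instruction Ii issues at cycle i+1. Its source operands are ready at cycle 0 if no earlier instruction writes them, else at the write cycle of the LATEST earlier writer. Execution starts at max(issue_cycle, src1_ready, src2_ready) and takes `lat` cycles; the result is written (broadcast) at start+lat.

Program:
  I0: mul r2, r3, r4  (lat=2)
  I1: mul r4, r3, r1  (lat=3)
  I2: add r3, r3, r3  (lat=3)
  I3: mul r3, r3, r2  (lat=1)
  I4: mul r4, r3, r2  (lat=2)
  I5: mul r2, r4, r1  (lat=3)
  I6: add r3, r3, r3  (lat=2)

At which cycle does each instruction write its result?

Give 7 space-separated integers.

Answer: 3 5 6 7 9 12 9

Derivation:
I0 mul r2: issue@1 deps=(None,None) exec_start@1 write@3
I1 mul r4: issue@2 deps=(None,None) exec_start@2 write@5
I2 add r3: issue@3 deps=(None,None) exec_start@3 write@6
I3 mul r3: issue@4 deps=(2,0) exec_start@6 write@7
I4 mul r4: issue@5 deps=(3,0) exec_start@7 write@9
I5 mul r2: issue@6 deps=(4,None) exec_start@9 write@12
I6 add r3: issue@7 deps=(3,3) exec_start@7 write@9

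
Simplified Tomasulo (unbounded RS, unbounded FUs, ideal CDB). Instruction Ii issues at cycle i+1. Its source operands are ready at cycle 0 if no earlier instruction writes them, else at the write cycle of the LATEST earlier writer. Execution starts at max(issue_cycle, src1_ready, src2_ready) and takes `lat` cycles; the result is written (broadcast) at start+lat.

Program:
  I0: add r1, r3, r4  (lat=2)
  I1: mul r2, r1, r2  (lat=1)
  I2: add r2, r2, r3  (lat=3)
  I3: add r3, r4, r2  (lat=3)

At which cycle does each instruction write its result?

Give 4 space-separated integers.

Answer: 3 4 7 10

Derivation:
I0 add r1: issue@1 deps=(None,None) exec_start@1 write@3
I1 mul r2: issue@2 deps=(0,None) exec_start@3 write@4
I2 add r2: issue@3 deps=(1,None) exec_start@4 write@7
I3 add r3: issue@4 deps=(None,2) exec_start@7 write@10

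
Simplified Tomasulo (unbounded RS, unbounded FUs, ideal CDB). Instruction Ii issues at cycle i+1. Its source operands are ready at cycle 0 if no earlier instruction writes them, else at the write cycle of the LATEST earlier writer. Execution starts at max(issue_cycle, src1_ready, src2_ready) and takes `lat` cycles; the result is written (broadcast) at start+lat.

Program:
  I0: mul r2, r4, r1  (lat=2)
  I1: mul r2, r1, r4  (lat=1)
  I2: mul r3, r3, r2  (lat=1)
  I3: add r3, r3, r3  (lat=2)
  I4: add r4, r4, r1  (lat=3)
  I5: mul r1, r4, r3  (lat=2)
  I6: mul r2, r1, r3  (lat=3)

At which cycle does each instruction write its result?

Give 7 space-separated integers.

I0 mul r2: issue@1 deps=(None,None) exec_start@1 write@3
I1 mul r2: issue@2 deps=(None,None) exec_start@2 write@3
I2 mul r3: issue@3 deps=(None,1) exec_start@3 write@4
I3 add r3: issue@4 deps=(2,2) exec_start@4 write@6
I4 add r4: issue@5 deps=(None,None) exec_start@5 write@8
I5 mul r1: issue@6 deps=(4,3) exec_start@8 write@10
I6 mul r2: issue@7 deps=(5,3) exec_start@10 write@13

Answer: 3 3 4 6 8 10 13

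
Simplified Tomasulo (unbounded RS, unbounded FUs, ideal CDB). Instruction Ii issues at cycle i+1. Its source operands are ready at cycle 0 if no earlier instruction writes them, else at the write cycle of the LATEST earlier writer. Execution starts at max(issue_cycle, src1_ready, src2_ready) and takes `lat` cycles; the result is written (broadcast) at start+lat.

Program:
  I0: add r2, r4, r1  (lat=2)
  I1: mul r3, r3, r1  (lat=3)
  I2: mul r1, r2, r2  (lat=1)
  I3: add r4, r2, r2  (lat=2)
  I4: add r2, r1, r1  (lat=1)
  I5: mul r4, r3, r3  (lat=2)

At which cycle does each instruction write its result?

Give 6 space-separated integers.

Answer: 3 5 4 6 6 8

Derivation:
I0 add r2: issue@1 deps=(None,None) exec_start@1 write@3
I1 mul r3: issue@2 deps=(None,None) exec_start@2 write@5
I2 mul r1: issue@3 deps=(0,0) exec_start@3 write@4
I3 add r4: issue@4 deps=(0,0) exec_start@4 write@6
I4 add r2: issue@5 deps=(2,2) exec_start@5 write@6
I5 mul r4: issue@6 deps=(1,1) exec_start@6 write@8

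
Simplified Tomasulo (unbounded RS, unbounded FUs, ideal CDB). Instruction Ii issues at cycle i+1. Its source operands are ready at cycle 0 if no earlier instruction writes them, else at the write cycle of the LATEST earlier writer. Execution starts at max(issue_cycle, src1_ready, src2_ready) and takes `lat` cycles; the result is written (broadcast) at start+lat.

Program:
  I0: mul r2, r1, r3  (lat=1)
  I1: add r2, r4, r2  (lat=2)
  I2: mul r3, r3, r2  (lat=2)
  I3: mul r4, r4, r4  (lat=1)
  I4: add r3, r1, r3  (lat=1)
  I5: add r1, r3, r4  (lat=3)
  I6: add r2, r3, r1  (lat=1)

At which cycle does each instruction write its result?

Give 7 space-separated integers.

Answer: 2 4 6 5 7 10 11

Derivation:
I0 mul r2: issue@1 deps=(None,None) exec_start@1 write@2
I1 add r2: issue@2 deps=(None,0) exec_start@2 write@4
I2 mul r3: issue@3 deps=(None,1) exec_start@4 write@6
I3 mul r4: issue@4 deps=(None,None) exec_start@4 write@5
I4 add r3: issue@5 deps=(None,2) exec_start@6 write@7
I5 add r1: issue@6 deps=(4,3) exec_start@7 write@10
I6 add r2: issue@7 deps=(4,5) exec_start@10 write@11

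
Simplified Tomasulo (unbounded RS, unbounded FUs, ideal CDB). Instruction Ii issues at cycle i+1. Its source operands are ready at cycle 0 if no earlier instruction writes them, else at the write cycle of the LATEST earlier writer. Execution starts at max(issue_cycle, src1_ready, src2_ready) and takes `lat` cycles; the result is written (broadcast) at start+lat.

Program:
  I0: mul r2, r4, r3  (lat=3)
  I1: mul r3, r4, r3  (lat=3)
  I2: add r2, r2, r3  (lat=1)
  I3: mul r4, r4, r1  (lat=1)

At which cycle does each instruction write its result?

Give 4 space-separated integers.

Answer: 4 5 6 5

Derivation:
I0 mul r2: issue@1 deps=(None,None) exec_start@1 write@4
I1 mul r3: issue@2 deps=(None,None) exec_start@2 write@5
I2 add r2: issue@3 deps=(0,1) exec_start@5 write@6
I3 mul r4: issue@4 deps=(None,None) exec_start@4 write@5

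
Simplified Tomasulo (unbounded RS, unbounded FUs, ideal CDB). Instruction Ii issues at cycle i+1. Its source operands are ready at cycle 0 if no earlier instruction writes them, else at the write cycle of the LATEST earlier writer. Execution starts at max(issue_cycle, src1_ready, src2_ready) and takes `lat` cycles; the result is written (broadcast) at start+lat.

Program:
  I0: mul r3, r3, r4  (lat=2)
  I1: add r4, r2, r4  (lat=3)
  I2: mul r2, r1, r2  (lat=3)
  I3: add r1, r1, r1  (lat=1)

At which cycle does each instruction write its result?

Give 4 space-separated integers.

I0 mul r3: issue@1 deps=(None,None) exec_start@1 write@3
I1 add r4: issue@2 deps=(None,None) exec_start@2 write@5
I2 mul r2: issue@3 deps=(None,None) exec_start@3 write@6
I3 add r1: issue@4 deps=(None,None) exec_start@4 write@5

Answer: 3 5 6 5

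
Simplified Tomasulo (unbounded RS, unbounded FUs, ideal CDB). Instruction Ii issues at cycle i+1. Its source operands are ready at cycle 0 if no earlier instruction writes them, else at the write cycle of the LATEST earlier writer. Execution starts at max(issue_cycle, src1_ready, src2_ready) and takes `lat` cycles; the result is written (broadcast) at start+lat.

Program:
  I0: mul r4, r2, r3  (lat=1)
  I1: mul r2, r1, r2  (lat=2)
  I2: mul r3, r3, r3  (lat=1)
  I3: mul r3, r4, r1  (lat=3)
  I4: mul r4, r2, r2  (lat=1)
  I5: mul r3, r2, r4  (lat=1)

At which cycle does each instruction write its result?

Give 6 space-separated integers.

I0 mul r4: issue@1 deps=(None,None) exec_start@1 write@2
I1 mul r2: issue@2 deps=(None,None) exec_start@2 write@4
I2 mul r3: issue@3 deps=(None,None) exec_start@3 write@4
I3 mul r3: issue@4 deps=(0,None) exec_start@4 write@7
I4 mul r4: issue@5 deps=(1,1) exec_start@5 write@6
I5 mul r3: issue@6 deps=(1,4) exec_start@6 write@7

Answer: 2 4 4 7 6 7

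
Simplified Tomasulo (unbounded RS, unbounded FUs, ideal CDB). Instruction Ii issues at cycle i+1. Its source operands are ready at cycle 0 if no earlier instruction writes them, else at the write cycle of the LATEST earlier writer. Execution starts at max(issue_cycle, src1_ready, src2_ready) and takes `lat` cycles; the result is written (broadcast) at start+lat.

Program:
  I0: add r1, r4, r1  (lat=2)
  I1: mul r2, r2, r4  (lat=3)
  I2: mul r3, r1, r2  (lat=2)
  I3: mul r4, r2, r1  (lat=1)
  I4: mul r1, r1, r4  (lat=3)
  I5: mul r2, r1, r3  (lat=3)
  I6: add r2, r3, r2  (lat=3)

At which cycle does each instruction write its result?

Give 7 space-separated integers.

I0 add r1: issue@1 deps=(None,None) exec_start@1 write@3
I1 mul r2: issue@2 deps=(None,None) exec_start@2 write@5
I2 mul r3: issue@3 deps=(0,1) exec_start@5 write@7
I3 mul r4: issue@4 deps=(1,0) exec_start@5 write@6
I4 mul r1: issue@5 deps=(0,3) exec_start@6 write@9
I5 mul r2: issue@6 deps=(4,2) exec_start@9 write@12
I6 add r2: issue@7 deps=(2,5) exec_start@12 write@15

Answer: 3 5 7 6 9 12 15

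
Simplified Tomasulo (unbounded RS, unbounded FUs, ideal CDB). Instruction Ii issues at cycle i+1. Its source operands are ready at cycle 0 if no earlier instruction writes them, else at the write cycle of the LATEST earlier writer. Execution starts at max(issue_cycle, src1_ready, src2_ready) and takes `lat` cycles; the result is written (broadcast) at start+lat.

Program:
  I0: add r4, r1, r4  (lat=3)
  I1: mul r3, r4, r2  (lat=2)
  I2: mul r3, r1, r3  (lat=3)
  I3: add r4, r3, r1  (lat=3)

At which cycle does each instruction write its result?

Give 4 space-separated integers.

I0 add r4: issue@1 deps=(None,None) exec_start@1 write@4
I1 mul r3: issue@2 deps=(0,None) exec_start@4 write@6
I2 mul r3: issue@3 deps=(None,1) exec_start@6 write@9
I3 add r4: issue@4 deps=(2,None) exec_start@9 write@12

Answer: 4 6 9 12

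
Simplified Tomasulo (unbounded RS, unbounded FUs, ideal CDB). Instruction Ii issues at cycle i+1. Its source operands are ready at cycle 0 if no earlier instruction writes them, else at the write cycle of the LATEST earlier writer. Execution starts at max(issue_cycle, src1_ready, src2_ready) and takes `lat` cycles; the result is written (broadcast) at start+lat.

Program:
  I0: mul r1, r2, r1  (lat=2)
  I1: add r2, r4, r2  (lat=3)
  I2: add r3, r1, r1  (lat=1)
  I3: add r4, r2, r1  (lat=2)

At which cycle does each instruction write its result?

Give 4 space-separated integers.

Answer: 3 5 4 7

Derivation:
I0 mul r1: issue@1 deps=(None,None) exec_start@1 write@3
I1 add r2: issue@2 deps=(None,None) exec_start@2 write@5
I2 add r3: issue@3 deps=(0,0) exec_start@3 write@4
I3 add r4: issue@4 deps=(1,0) exec_start@5 write@7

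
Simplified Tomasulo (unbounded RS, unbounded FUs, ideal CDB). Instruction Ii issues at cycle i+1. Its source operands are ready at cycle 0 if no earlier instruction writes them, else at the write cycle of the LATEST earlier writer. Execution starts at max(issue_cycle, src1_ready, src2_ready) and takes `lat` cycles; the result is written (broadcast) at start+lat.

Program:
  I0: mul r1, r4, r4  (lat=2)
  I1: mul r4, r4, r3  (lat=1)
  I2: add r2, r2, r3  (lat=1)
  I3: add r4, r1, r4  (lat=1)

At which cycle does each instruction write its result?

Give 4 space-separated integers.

I0 mul r1: issue@1 deps=(None,None) exec_start@1 write@3
I1 mul r4: issue@2 deps=(None,None) exec_start@2 write@3
I2 add r2: issue@3 deps=(None,None) exec_start@3 write@4
I3 add r4: issue@4 deps=(0,1) exec_start@4 write@5

Answer: 3 3 4 5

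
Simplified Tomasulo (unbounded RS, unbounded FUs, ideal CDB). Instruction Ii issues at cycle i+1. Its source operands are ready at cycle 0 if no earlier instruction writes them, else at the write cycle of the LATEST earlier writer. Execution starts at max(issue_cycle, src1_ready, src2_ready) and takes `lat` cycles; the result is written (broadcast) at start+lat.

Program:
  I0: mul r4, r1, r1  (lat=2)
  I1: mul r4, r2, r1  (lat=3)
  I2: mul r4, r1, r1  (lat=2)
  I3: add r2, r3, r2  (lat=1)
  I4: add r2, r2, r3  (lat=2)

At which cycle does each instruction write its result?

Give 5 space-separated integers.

Answer: 3 5 5 5 7

Derivation:
I0 mul r4: issue@1 deps=(None,None) exec_start@1 write@3
I1 mul r4: issue@2 deps=(None,None) exec_start@2 write@5
I2 mul r4: issue@3 deps=(None,None) exec_start@3 write@5
I3 add r2: issue@4 deps=(None,None) exec_start@4 write@5
I4 add r2: issue@5 deps=(3,None) exec_start@5 write@7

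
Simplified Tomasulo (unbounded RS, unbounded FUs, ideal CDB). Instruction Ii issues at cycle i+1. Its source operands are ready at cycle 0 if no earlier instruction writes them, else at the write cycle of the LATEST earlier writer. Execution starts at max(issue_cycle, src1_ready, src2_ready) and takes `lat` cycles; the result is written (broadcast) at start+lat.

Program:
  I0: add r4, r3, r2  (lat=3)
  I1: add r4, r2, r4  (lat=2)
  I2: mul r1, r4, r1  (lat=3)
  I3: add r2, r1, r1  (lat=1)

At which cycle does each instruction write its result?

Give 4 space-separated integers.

Answer: 4 6 9 10

Derivation:
I0 add r4: issue@1 deps=(None,None) exec_start@1 write@4
I1 add r4: issue@2 deps=(None,0) exec_start@4 write@6
I2 mul r1: issue@3 deps=(1,None) exec_start@6 write@9
I3 add r2: issue@4 deps=(2,2) exec_start@9 write@10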